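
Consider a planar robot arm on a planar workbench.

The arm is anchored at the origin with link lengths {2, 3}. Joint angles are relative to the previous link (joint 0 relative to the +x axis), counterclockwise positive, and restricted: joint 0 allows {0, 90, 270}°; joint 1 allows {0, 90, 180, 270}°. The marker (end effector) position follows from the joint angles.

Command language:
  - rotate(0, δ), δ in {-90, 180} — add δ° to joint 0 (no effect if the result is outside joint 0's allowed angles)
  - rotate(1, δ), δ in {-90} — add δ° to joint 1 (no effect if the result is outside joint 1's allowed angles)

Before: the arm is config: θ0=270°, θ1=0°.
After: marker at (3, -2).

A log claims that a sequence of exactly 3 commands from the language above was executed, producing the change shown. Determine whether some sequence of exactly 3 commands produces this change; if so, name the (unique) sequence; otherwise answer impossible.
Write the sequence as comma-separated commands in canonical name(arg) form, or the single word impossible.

rotate(1, -90), rotate(1, -90), rotate(1, -90)

begin: config: θ0=270°, θ1=0°
[1] after rotate(1, -90): config: θ0=270°, θ1=270°
[2] after rotate(1, -90): config: θ0=270°, θ1=180°
[3] after rotate(1, -90): config: θ0=270°, θ1=90°
all 27 alternatives checked — unique.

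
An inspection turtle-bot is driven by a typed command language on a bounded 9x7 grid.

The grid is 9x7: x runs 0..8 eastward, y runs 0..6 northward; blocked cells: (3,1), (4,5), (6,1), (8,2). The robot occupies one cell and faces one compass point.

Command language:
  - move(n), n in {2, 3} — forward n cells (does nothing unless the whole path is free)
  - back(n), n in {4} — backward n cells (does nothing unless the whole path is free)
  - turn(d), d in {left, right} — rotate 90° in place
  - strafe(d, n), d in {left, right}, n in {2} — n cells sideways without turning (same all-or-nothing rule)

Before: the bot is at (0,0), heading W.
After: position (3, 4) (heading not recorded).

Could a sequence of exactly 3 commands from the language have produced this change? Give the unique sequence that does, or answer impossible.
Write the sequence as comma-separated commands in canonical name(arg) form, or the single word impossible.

impossible

checked all 3-command options: none fits.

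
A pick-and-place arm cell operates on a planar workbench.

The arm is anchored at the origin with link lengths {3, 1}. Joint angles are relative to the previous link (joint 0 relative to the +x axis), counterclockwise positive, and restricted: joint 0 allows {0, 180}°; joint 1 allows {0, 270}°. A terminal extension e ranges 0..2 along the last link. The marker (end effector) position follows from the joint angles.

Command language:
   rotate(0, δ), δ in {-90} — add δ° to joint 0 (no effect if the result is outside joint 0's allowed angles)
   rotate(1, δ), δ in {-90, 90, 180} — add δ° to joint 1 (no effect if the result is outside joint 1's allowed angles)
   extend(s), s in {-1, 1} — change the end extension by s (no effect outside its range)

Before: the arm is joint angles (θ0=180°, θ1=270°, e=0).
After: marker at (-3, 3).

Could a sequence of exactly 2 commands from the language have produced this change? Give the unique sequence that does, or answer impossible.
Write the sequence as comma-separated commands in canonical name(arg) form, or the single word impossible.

t0: joint angles (θ0=180°, θ1=270°, e=0)
t=1 extend(1) ⇒ joint angles (θ0=180°, θ1=270°, e=1)
t=2 extend(1) ⇒ joint angles (θ0=180°, θ1=270°, e=2)
all 36 alternatives checked — unique.

extend(1), extend(1)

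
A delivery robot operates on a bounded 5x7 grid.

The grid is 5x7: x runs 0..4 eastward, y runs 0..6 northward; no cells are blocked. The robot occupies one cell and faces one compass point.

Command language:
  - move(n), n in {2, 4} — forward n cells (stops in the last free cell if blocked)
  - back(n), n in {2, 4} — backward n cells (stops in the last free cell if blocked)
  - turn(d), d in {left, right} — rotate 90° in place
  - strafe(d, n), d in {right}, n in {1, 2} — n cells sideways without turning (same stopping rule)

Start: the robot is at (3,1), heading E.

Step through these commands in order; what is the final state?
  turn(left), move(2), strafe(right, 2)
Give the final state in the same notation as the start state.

begin: at (3,1), heading E
t=1 turn(left) ⇒ at (3,1), heading N
t=2 move(2) ⇒ at (3,3), heading N
t=3 strafe(right, 2) ⇒ at (4,3), heading N

at (4,3), heading N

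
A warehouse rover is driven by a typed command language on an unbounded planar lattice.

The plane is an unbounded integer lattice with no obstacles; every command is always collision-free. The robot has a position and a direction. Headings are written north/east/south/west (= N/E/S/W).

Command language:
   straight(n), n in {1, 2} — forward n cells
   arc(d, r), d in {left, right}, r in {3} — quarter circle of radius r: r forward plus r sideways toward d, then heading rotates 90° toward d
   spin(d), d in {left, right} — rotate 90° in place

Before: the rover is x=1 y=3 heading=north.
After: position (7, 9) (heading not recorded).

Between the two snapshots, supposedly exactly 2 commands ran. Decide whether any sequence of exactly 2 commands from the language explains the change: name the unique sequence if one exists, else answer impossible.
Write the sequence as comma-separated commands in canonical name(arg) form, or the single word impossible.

key: running arc(left, 3) before arc(right, 3) would end elsewhere — order is forced
begin: x=1 y=3 heading=north
1. arc(right, 3) → x=4 y=6 heading=east
2. arc(left, 3) → x=7 y=9 heading=north
uniquely the one of 36 2-step routes that fits.

arc(right, 3), arc(left, 3)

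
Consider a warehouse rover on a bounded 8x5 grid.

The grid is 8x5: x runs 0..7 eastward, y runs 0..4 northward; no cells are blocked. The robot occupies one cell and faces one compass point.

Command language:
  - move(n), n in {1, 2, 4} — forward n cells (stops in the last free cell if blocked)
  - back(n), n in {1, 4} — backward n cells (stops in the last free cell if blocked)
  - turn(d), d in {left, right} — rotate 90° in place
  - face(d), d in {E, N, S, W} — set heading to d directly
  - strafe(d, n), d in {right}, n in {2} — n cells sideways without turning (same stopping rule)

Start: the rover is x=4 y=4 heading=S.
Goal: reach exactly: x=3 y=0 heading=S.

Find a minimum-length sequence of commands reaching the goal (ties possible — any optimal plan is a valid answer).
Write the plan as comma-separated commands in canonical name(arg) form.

t0: x=4 y=4 heading=S
t=1 turn(right) ⇒ x=4 y=4 heading=W
t=2 move(1) ⇒ x=3 y=4 heading=W
t=3 turn(left) ⇒ x=3 y=4 heading=S
t=4 move(4) ⇒ x=3 y=0 heading=S
shorter routes all fall short; 4 is best.

turn(right), move(1), turn(left), move(4)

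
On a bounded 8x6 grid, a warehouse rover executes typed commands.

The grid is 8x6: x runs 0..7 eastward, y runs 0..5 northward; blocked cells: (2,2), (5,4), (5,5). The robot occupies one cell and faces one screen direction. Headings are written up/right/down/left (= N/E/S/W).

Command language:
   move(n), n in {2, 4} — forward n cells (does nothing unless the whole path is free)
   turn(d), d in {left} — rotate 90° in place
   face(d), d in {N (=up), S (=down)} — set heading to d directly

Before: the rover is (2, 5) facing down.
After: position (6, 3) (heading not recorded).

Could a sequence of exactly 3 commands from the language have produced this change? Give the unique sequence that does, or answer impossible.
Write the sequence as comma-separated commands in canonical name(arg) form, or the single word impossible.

key: running move(4) before move(2) would end elsewhere — order is forced
t0: (2, 5) facing down
step 1 (move(2)): (2, 3) facing down
step 2 (turn(left)): (2, 3) facing right
step 3 (move(4)): (6, 3) facing right
uniquely the one of 125 3-step routes that fits.

move(2), turn(left), move(4)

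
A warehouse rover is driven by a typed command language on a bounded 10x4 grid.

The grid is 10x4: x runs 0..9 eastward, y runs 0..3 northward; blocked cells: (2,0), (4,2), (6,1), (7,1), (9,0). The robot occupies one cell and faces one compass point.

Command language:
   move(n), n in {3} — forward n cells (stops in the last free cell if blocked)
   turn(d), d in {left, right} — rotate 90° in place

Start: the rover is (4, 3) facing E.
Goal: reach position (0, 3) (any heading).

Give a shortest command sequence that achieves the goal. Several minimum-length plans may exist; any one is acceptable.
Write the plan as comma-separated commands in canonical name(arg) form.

from: (4, 3) facing E
step 1 (turn(left)): (4, 3) facing N
step 2 (turn(left)): (4, 3) facing W
step 3 (move(3)): (1, 3) facing W
step 4 (move(3)): (0, 3) facing W
nothing shorter than 4 reaches the goal.

turn(left), turn(left), move(3), move(3)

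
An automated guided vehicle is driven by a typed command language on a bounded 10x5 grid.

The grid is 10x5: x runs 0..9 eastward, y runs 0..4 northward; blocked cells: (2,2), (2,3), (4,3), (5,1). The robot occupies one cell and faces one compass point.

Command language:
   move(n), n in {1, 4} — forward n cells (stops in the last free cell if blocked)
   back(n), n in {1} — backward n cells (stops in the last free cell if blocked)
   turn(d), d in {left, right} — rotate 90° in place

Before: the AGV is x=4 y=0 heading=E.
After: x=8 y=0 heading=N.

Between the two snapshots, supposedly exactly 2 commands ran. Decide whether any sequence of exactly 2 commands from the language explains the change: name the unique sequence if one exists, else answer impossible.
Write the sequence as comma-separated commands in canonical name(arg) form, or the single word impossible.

key: cell and facing (now N) both changed — the 2 commands mix motion and turning
initial: x=4 y=0 heading=E
t=1 move(4) ⇒ x=8 y=0 heading=E
t=2 turn(left) ⇒ x=8 y=0 heading=N
no rival 2-sequence matches.

move(4), turn(left)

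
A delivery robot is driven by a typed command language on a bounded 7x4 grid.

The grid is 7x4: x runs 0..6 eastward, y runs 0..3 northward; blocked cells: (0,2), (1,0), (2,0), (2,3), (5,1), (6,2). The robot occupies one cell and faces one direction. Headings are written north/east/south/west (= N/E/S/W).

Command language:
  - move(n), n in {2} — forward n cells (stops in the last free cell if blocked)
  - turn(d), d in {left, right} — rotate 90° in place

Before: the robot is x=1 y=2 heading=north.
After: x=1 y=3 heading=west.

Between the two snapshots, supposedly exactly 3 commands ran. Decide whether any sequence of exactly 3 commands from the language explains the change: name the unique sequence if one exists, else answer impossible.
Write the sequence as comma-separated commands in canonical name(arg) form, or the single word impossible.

key: running turn(left) before move(2) would end elsewhere — order is forced
initial: x=1 y=2 heading=north
[1] after move(2): x=1 y=3 heading=north
[2] after move(2): x=1 y=3 heading=north
[3] after turn(left): x=1 y=3 heading=west
uniquely the one of 27 3-step routes that fits.

move(2), move(2), turn(left)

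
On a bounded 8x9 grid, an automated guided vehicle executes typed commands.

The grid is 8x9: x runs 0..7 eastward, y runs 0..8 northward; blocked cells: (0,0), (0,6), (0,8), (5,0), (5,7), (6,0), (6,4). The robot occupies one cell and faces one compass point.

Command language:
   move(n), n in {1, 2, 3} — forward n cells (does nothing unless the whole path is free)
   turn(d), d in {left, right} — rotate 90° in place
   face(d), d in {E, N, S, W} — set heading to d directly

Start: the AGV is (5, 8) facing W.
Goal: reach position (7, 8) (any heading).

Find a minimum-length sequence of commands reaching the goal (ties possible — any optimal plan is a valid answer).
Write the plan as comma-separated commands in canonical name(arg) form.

from: (5, 8) facing W
1. face(E) → (5, 8) facing E
2. move(2) → (7, 8) facing E
shorter routes all fall short; 2 is best.

face(E), move(2)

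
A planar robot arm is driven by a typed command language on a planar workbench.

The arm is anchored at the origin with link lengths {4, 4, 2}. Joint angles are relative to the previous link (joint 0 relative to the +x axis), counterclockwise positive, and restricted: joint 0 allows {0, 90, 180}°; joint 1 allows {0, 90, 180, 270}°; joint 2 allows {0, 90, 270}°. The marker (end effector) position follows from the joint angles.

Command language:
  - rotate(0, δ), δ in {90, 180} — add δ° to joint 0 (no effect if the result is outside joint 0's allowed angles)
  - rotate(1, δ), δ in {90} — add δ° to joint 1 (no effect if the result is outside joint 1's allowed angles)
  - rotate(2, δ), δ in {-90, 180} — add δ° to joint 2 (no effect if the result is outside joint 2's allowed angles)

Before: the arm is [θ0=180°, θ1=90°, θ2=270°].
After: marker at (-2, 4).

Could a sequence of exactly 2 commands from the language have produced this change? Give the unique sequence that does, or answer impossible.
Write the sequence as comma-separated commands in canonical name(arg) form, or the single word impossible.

rotate(1, 90), rotate(1, 90)

start: [θ0=180°, θ1=90°, θ2=270°]
t=1 rotate(1, 90) ⇒ [θ0=180°, θ1=180°, θ2=270°]
t=2 rotate(1, 90) ⇒ [θ0=180°, θ1=270°, θ2=270°]
uniquely the one of 25 2-step routes that fits.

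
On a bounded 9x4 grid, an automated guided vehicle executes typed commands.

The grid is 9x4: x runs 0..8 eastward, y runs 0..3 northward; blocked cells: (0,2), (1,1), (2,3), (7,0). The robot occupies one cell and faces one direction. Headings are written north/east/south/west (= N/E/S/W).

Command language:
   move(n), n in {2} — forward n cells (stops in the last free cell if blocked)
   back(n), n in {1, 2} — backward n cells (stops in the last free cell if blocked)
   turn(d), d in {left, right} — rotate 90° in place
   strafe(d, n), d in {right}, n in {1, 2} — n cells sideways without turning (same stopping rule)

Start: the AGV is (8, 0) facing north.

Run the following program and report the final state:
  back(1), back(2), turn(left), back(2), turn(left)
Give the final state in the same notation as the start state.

(8, 0) facing south

from: (8, 0) facing north
[1] after back(1): (8, 0) facing north
[2] after back(2): (8, 0) facing north
[3] after turn(left): (8, 0) facing west
[4] after back(2): (8, 0) facing west
[5] after turn(left): (8, 0) facing south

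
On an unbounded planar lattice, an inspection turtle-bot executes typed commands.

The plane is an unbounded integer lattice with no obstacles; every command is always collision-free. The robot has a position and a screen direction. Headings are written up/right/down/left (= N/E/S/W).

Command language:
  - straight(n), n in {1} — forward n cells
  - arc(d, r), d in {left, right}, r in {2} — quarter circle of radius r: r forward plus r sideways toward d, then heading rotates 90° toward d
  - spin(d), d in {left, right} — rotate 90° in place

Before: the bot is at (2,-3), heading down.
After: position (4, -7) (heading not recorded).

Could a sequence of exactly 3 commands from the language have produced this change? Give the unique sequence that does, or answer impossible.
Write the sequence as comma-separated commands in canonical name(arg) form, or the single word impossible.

straight(1), straight(1), arc(left, 2)

key: order matters: swapping straight(1) and arc(left, 2) lands elsewhere
start: at (2,-3), heading down
t=1 straight(1) ⇒ at (2,-4), heading down
t=2 straight(1) ⇒ at (2,-5), heading down
t=3 arc(left, 2) ⇒ at (4,-7), heading right
all 125 alternatives checked — unique.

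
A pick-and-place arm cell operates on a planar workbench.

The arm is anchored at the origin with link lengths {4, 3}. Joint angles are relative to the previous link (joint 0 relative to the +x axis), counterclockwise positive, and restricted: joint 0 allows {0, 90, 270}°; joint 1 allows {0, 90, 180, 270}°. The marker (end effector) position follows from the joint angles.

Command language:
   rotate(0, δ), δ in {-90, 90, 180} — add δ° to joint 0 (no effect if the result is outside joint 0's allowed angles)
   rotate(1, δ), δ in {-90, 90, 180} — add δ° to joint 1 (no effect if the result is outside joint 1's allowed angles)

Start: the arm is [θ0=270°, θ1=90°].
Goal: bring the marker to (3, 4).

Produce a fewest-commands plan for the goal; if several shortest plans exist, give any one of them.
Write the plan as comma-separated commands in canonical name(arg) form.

rotate(0, 180), rotate(1, 180)

begin: [θ0=270°, θ1=90°]
t=1 rotate(0, 180) ⇒ [θ0=90°, θ1=90°]
t=2 rotate(1, 180) ⇒ [θ0=90°, θ1=270°]
minimal: 2 command(s), checked below 2.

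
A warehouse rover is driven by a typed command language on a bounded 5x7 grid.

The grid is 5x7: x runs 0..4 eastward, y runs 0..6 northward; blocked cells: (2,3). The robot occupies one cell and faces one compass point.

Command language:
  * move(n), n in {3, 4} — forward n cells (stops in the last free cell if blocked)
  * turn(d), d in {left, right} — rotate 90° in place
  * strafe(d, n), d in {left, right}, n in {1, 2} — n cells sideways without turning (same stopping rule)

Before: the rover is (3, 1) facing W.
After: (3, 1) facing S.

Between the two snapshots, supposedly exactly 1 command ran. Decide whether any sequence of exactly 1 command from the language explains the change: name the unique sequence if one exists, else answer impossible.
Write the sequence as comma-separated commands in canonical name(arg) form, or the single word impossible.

turn(left)

key: (3,1) unchanged — the single command moves nothing
begin: (3, 1) facing W
[1] after turn(left): (3, 1) facing S
all 8 alternatives checked — unique.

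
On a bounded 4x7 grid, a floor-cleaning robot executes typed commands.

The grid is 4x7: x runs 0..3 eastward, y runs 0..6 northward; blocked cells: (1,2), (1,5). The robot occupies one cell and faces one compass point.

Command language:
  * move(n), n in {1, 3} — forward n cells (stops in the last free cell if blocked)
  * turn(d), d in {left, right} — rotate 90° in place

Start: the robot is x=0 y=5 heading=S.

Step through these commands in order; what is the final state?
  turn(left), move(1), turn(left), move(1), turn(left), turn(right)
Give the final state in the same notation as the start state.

from: x=0 y=5 heading=S
1. turn(left) → x=0 y=5 heading=E
2. move(1) → x=0 y=5 heading=E
3. turn(left) → x=0 y=5 heading=N
4. move(1) → x=0 y=6 heading=N
5. turn(left) → x=0 y=6 heading=W
6. turn(right) → x=0 y=6 heading=N

x=0 y=6 heading=N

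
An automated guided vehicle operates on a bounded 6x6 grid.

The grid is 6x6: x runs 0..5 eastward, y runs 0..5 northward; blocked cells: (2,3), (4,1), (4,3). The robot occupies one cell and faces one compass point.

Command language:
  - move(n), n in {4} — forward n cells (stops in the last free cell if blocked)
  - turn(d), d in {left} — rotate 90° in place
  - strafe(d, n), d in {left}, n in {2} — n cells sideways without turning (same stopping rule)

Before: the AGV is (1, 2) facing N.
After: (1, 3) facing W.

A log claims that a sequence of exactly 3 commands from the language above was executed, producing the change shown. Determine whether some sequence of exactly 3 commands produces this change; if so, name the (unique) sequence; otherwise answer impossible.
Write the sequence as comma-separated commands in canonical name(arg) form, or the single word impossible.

key: running strafe(left, 2) before move(4) would end elsewhere — order is forced
initial: (1, 2) facing N
t=1 move(4) ⇒ (1, 5) facing N
t=2 turn(left) ⇒ (1, 5) facing W
t=3 strafe(left, 2) ⇒ (1, 3) facing W
all 27 alternatives checked — unique.

move(4), turn(left), strafe(left, 2)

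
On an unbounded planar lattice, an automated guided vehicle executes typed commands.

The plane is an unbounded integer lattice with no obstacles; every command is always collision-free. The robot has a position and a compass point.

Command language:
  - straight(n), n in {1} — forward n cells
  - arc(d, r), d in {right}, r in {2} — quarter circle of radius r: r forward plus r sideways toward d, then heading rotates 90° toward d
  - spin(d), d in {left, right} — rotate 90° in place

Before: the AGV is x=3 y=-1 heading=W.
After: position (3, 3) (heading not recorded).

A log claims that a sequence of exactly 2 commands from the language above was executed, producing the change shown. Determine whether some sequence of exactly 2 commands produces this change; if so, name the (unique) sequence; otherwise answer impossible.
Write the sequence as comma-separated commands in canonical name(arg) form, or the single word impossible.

arc(right, 2), arc(right, 2)

t0: x=3 y=-1 heading=W
[1] after arc(right, 2): x=1 y=1 heading=N
[2] after arc(right, 2): x=3 y=3 heading=E
all 16 alternatives checked — unique.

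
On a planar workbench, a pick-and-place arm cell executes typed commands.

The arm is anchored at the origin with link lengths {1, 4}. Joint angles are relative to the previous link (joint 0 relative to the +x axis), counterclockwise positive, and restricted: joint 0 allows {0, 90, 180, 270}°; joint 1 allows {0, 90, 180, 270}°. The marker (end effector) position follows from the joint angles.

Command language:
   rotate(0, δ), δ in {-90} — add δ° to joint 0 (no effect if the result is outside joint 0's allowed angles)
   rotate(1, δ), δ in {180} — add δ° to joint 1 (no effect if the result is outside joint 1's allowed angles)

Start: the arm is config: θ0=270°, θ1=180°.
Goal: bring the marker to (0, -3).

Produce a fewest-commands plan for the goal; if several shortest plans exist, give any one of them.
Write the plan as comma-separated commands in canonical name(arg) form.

rotate(0, -90), rotate(0, -90)

begin: config: θ0=270°, θ1=180°
1. rotate(0, -90) → config: θ0=180°, θ1=180°
2. rotate(0, -90) → config: θ0=90°, θ1=180°
nothing shorter than 2 reaches the goal.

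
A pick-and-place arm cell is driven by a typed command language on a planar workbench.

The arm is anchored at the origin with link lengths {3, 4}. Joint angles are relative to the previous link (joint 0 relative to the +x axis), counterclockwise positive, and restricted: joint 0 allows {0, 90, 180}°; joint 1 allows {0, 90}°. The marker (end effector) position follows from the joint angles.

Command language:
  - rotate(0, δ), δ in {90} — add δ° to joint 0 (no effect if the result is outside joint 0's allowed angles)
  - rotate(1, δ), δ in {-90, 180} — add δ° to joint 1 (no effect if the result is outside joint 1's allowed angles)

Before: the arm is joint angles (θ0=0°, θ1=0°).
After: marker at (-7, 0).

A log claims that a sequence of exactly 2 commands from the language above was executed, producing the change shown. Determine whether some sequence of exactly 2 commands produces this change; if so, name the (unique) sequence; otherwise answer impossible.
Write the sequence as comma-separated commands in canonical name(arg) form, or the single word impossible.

start: joint angles (θ0=0°, θ1=0°)
step 1 (rotate(0, 90)): joint angles (θ0=90°, θ1=0°)
step 2 (rotate(0, 90)): joint angles (θ0=180°, θ1=0°)
no other 2-command option fits: unique.

rotate(0, 90), rotate(0, 90)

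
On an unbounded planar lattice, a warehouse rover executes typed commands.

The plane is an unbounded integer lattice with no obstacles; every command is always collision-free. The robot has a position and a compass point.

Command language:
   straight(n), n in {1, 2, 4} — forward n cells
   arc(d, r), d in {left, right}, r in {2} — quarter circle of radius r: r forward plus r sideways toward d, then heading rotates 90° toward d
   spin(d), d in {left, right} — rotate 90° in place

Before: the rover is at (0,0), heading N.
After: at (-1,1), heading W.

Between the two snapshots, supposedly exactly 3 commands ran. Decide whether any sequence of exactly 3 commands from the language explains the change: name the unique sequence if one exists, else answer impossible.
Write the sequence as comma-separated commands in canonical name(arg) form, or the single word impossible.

straight(1), spin(left), straight(1)

key: cell and facing (now W) both changed — the 3 commands mix motion and turning
start: at (0,0), heading N
t=1 straight(1) ⇒ at (0,1), heading N
t=2 spin(left) ⇒ at (0,1), heading W
t=3 straight(1) ⇒ at (-1,1), heading W
no other 3-command option fits: unique.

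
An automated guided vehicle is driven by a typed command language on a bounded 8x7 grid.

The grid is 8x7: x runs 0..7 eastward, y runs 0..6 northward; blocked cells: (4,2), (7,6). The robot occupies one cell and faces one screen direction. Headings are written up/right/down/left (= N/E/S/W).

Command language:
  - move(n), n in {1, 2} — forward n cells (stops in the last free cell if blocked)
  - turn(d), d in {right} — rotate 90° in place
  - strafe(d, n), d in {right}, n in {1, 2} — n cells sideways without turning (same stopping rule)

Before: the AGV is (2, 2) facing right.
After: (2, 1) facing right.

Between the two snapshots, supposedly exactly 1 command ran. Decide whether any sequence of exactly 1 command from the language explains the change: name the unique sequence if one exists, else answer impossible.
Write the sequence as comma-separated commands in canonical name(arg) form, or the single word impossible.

key: heading stays E — the single command does not turn
t0: (2, 2) facing right
step 1 (strafe(right, 1)): (2, 1) facing right
no other 1-command option fits: unique.

strafe(right, 1)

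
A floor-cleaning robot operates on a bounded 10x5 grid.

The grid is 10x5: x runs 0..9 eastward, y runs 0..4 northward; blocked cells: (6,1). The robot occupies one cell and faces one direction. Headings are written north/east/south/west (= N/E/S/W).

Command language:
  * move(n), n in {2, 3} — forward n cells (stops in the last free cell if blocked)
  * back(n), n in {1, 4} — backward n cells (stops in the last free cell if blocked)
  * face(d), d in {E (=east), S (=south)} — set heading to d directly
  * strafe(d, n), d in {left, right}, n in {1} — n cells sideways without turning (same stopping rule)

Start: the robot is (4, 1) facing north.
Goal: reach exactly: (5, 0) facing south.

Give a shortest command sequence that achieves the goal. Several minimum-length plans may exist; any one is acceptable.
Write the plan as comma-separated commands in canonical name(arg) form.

strafe(right, 1), back(1), face(S)

begin: (4, 1) facing north
t=1 strafe(right, 1) ⇒ (5, 1) facing north
t=2 back(1) ⇒ (5, 0) facing north
t=3 face(S) ⇒ (5, 0) facing south
nothing shorter than 3 reaches the goal.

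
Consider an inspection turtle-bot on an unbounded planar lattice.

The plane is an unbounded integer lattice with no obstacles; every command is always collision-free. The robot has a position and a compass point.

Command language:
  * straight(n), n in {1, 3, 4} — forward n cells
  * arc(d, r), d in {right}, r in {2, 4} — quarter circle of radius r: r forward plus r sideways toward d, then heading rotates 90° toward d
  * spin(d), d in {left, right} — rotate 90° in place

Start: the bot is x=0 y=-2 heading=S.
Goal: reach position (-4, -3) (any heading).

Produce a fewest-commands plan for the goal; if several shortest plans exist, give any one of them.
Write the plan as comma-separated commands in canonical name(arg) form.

initial: x=0 y=-2 heading=S
step 1 (straight(1)): x=0 y=-3 heading=S
step 2 (arc(right, 2)): x=-2 y=-5 heading=W
step 3 (arc(right, 2)): x=-4 y=-3 heading=N
minimal: 3 command(s), checked below 3.

straight(1), arc(right, 2), arc(right, 2)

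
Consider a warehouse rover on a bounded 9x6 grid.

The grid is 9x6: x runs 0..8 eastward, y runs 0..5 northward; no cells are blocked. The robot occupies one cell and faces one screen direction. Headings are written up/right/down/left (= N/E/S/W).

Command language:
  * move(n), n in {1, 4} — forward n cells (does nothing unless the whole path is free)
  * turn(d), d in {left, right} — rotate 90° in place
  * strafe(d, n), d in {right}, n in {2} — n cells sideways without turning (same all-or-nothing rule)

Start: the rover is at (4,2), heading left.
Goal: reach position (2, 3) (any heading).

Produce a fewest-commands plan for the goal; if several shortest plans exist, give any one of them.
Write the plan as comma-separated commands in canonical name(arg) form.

begin: at (4,2), heading left
step 1 (strafe(right, 2)): at (4,4), heading left
step 2 (turn(left)): at (4,4), heading down
step 3 (strafe(right, 2)): at (2,4), heading down
step 4 (move(1)): at (2,3), heading down
minimal: 4 command(s), checked below 4.

strafe(right, 2), turn(left), strafe(right, 2), move(1)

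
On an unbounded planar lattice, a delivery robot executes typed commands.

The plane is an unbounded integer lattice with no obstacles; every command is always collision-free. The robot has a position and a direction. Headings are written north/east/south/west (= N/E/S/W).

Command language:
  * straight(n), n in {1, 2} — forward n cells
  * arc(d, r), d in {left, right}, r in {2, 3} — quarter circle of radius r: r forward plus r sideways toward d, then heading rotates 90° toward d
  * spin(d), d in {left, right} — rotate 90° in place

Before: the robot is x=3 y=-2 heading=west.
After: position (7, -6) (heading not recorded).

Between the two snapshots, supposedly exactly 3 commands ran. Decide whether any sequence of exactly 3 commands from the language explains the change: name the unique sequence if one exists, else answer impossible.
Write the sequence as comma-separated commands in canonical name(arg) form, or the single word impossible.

key: order matters: swapping spin(left) and arc(right, 2) lands elsewhere
start: x=3 y=-2 heading=west
[1] after spin(left): x=3 y=-2 heading=south
[2] after arc(left, 2): x=5 y=-4 heading=east
[3] after arc(right, 2): x=7 y=-6 heading=south
uniquely the one of 512 3-step routes that fits.

spin(left), arc(left, 2), arc(right, 2)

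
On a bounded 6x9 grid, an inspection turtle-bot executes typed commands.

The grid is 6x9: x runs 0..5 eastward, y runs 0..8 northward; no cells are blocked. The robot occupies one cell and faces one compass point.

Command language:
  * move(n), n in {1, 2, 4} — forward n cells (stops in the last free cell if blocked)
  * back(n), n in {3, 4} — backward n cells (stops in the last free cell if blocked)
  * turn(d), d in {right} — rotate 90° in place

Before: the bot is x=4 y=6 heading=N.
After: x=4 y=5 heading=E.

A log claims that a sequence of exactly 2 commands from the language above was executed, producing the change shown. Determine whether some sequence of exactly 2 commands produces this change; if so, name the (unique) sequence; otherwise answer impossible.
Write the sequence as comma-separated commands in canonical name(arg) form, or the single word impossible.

impossible

no 2-step route produces this change.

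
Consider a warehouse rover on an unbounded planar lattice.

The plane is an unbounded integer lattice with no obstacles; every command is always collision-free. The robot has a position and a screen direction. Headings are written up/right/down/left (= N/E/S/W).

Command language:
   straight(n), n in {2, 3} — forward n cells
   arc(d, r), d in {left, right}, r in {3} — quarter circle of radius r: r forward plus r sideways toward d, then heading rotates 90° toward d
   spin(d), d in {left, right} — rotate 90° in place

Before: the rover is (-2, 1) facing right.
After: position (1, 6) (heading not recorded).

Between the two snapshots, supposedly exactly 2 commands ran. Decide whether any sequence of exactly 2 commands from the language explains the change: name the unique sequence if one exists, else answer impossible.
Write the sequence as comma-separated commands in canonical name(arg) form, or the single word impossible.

key: order matters: swapping arc(left, 3) and straight(2) lands elsewhere
initial: (-2, 1) facing right
step 1 (arc(left, 3)): (1, 4) facing up
step 2 (straight(2)): (1, 6) facing up
no other 2-command option fits: unique.

arc(left, 3), straight(2)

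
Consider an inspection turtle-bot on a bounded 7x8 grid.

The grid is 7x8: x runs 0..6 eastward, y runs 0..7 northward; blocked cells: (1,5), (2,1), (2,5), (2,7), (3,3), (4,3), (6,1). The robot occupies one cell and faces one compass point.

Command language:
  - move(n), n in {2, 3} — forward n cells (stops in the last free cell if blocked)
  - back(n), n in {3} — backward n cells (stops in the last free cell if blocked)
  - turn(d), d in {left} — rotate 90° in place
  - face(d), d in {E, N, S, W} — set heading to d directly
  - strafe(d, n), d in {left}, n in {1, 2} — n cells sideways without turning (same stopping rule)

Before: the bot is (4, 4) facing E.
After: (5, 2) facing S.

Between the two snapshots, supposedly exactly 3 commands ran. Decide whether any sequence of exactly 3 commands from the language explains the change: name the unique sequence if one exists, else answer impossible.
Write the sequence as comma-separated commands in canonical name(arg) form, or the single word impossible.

face(S), strafe(left, 1), move(2)

key: running move(2) before face(S) would end elsewhere — order is forced
begin: (4, 4) facing E
step 1 (face(S)): (4, 4) facing S
step 2 (strafe(left, 1)): (5, 4) facing S
step 3 (move(2)): (5, 2) facing S
all 1000 alternatives checked — unique.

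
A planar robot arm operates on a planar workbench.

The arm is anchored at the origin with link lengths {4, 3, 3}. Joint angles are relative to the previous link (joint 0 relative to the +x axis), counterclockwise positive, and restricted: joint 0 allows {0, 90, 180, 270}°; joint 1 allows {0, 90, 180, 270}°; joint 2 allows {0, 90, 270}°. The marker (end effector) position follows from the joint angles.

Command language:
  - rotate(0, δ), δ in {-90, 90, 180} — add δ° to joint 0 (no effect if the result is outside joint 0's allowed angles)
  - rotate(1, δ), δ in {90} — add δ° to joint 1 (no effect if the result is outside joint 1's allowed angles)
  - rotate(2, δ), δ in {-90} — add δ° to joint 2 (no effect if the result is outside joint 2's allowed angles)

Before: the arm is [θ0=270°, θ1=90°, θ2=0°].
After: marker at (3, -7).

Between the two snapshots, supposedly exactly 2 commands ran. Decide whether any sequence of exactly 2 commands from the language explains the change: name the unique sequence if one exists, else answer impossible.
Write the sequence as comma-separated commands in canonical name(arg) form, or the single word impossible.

begin: [θ0=270°, θ1=90°, θ2=0°]
[1] after rotate(2, -90): [θ0=270°, θ1=90°, θ2=270°]
[2] after rotate(2, -90): [θ0=270°, θ1=90°, θ2=270°]
uniquely the one of 25 2-step routes that fits.

rotate(2, -90), rotate(2, -90)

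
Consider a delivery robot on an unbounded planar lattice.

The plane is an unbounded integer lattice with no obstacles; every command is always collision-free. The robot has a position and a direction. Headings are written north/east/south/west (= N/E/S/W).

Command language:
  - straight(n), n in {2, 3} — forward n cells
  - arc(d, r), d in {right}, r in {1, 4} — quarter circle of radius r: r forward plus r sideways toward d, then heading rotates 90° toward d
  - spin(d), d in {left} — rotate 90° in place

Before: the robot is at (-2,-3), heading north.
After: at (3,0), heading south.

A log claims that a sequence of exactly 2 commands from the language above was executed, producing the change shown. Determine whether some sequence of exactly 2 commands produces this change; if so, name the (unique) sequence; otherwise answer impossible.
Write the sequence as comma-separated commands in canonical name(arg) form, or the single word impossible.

key: order matters: swapping arc(right, 4) and arc(right, 1) lands elsewhere
from: at (-2,-3), heading north
step 1 (arc(right, 4)): at (2,1), heading east
step 2 (arc(right, 1)): at (3,0), heading south
no other 2-command option fits: unique.

arc(right, 4), arc(right, 1)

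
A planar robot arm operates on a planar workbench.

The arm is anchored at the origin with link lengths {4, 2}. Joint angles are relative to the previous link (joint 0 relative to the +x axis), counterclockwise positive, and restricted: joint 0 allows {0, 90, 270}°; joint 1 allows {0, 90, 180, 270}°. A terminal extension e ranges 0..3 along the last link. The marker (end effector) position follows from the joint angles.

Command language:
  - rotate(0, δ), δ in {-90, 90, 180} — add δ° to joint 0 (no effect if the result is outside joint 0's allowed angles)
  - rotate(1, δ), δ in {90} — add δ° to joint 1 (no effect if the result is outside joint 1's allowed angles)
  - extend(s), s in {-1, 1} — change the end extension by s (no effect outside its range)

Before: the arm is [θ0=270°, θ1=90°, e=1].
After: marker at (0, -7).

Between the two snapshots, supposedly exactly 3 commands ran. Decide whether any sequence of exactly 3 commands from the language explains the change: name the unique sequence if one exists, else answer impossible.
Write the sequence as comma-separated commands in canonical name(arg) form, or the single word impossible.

rotate(1, 90), rotate(1, 90), rotate(1, 90)

start: [θ0=270°, θ1=90°, e=1]
[1] after rotate(1, 90): [θ0=270°, θ1=180°, e=1]
[2] after rotate(1, 90): [θ0=270°, θ1=270°, e=1]
[3] after rotate(1, 90): [θ0=270°, θ1=0°, e=1]
no other 3-command option fits: unique.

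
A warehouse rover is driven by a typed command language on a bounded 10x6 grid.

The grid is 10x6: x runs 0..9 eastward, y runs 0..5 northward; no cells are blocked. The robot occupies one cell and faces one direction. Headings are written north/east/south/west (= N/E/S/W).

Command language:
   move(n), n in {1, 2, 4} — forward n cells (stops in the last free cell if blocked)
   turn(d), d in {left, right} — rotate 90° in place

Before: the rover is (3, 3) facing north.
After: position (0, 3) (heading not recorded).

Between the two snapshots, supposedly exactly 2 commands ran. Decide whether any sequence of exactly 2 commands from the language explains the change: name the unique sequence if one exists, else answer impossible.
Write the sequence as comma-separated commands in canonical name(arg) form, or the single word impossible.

key: move(4) runs into the grid edge before its full distance
t0: (3, 3) facing north
step 1 (turn(left)): (3, 3) facing west
step 2 (move(4)): (0, 3) facing west
no other 2-command option fits: unique.

turn(left), move(4)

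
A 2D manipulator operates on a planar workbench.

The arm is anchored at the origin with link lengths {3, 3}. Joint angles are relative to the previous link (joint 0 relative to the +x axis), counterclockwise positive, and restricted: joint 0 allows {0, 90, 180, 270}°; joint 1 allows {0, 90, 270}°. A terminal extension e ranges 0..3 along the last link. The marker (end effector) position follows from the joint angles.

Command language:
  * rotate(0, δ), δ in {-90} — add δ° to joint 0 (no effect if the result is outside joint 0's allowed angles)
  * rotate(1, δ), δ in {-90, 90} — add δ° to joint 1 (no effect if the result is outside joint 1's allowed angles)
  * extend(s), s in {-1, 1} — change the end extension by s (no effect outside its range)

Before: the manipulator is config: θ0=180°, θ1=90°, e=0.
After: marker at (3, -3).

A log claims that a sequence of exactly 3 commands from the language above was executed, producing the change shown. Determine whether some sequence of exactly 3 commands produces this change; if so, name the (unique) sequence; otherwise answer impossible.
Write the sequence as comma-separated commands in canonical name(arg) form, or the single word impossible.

begin: config: θ0=180°, θ1=90°, e=0
t=1 rotate(0, -90) ⇒ config: θ0=90°, θ1=90°, e=0
t=2 rotate(0, -90) ⇒ config: θ0=0°, θ1=90°, e=0
t=3 rotate(0, -90) ⇒ config: θ0=270°, θ1=90°, e=0
no rival 3-sequence matches.

rotate(0, -90), rotate(0, -90), rotate(0, -90)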